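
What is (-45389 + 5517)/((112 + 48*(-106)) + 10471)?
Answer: -5696/785 ≈ -7.2561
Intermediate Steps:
(-45389 + 5517)/((112 + 48*(-106)) + 10471) = -39872/((112 - 5088) + 10471) = -39872/(-4976 + 10471) = -39872/5495 = -39872*1/5495 = -5696/785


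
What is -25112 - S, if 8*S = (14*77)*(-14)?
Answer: -46451/2 ≈ -23226.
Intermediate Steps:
S = -3773/2 (S = ((14*77)*(-14))/8 = (1078*(-14))/8 = (⅛)*(-15092) = -3773/2 ≈ -1886.5)
-25112 - S = -25112 - 1*(-3773/2) = -25112 + 3773/2 = -46451/2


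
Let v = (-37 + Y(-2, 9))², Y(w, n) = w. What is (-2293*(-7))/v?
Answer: 16051/1521 ≈ 10.553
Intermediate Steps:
v = 1521 (v = (-37 - 2)² = (-39)² = 1521)
(-2293*(-7))/v = -2293*(-7)/1521 = 16051*(1/1521) = 16051/1521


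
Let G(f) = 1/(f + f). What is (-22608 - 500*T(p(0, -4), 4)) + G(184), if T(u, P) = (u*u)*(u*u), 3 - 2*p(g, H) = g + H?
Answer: -35931243/368 ≈ -97639.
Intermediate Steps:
p(g, H) = 3/2 - H/2 - g/2 (p(g, H) = 3/2 - (g + H)/2 = 3/2 - (H + g)/2 = 3/2 + (-H/2 - g/2) = 3/2 - H/2 - g/2)
T(u, P) = u⁴ (T(u, P) = u²*u² = u⁴)
G(f) = 1/(2*f)
(-22608 - 500*T(p(0, -4), 4)) + G(184) = (-22608 - 500*(3/2 - ½*(-4) - ½*0)⁴) + (½)/184 = (-22608 - 500*(3/2 + 2 + 0)⁴) + (½)*(1/184) = (-22608 - 500*(7/2)⁴) + 1/368 = (-22608 - 500*2401/16) + 1/368 = (-22608 - 300125/4) + 1/368 = -390557/4 + 1/368 = -35931243/368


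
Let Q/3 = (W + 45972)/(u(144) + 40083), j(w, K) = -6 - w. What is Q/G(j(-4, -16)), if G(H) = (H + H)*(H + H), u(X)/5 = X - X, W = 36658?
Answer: 41315/106888 ≈ 0.38653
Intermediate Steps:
u(X) = 0 (u(X) = 5*(X - X) = 5*0 = 0)
G(H) = 4*H**2 (G(H) = (2*H)*(2*H) = 4*H**2)
Q = 82630/13361 (Q = 3*((36658 + 45972)/(0 + 40083)) = 3*(82630/40083) = 82630/13361 ≈ 6.1844)
Q/G(j(-4, -16)) = 82630/(13361*((4*(-6 - 1*(-4))**2))) = 82630/(13361*((4*(-6 + 4)**2))) = 82630/(13361*((4*(-2)**2))) = 82630/(13361*((4*4))) = (82630/13361)/16 = (82630/13361)*(1/16) = 41315/106888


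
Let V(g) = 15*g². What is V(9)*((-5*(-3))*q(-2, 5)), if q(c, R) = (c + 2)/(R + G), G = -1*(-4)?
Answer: 0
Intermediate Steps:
G = 4
q(c, R) = (2 + c)/(4 + R) (q(c, R) = (c + 2)/(R + 4) = (2 + c)/(4 + R))
V(9)*((-5*(-3))*q(-2, 5)) = (15*9²)*((-5*(-3))*((2 - 2)/(4 + 5))) = (15*81)*(15*(0/9)) = 1215*(15*((⅑)*0)) = 1215*(15*0) = 1215*0 = 0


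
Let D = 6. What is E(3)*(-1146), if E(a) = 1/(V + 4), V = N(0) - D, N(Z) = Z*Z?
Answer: 573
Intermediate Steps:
N(Z) = Z**2
V = -6 (V = 0**2 - 1*6 = 0 - 6 = -6)
E(a) = -1/2 (E(a) = 1/(-6 + 4) = 1/(-2) = -1/2)
E(3)*(-1146) = -1/2*(-1146) = 573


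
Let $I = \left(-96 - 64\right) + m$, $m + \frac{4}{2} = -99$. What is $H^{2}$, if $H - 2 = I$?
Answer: $67081$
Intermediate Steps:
$m = -101$ ($m = -2 - 99 = -101$)
$I = -261$ ($I = \left(-96 - 64\right) - 101 = -160 - 101 = -261$)
$H = -259$ ($H = 2 - 261 = -259$)
$H^{2} = \left(-259\right)^{2} = 67081$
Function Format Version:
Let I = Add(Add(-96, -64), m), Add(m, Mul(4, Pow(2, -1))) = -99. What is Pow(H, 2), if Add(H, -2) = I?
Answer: 67081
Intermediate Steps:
m = -101 (m = Add(-2, -99) = -101)
I = -261 (I = Add(Add(-96, -64), -101) = Add(-160, -101) = -261)
H = -259 (H = Add(2, -261) = -259)
Pow(H, 2) = Pow(-259, 2) = 67081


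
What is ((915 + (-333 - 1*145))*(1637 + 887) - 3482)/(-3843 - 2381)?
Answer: -549753/3112 ≈ -176.66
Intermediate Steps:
((915 + (-333 - 1*145))*(1637 + 887) - 3482)/(-3843 - 2381) = ((915 + (-333 - 145))*2524 - 3482)/(-6224) = ((915 - 478)*2524 - 3482)*(-1/6224) = (437*2524 - 3482)*(-1/6224) = (1102988 - 3482)*(-1/6224) = 1099506*(-1/6224) = -549753/3112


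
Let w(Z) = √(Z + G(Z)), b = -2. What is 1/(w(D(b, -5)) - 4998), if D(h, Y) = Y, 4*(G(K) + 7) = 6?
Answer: -476/2379049 - I*√42/49960029 ≈ -0.00020008 - 1.2972e-7*I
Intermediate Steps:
G(K) = -11/2 (G(K) = -7 + (¼)*6 = -7 + 3/2 = -11/2)
w(Z) = √(-11/2 + Z) (w(Z) = √(Z - 11/2) = √(-11/2 + Z))
1/(w(D(b, -5)) - 4998) = 1/(√(-22 + 4*(-5))/2 - 4998) = 1/(√(-22 - 20)/2 - 4998) = 1/(√(-42)/2 - 4998) = 1/((I*√42)/2 - 4998) = 1/(I*√42/2 - 4998) = 1/(-4998 + I*√42/2)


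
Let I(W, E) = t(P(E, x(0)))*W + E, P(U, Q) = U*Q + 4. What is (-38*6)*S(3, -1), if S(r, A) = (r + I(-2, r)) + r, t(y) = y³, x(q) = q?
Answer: 27132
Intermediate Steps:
P(U, Q) = 4 + Q*U (P(U, Q) = Q*U + 4 = 4 + Q*U)
I(W, E) = E + 64*W (I(W, E) = (4 + 0*E)³*W + E = (4 + 0)³*W + E = 4³*W + E = 64*W + E = E + 64*W)
S(r, A) = -128 + 3*r (S(r, A) = (r + (r + 64*(-2))) + r = (r + (r - 128)) + r = (r + (-128 + r)) + r = (-128 + 2*r) + r = -128 + 3*r)
(-38*6)*S(3, -1) = (-38*6)*(-128 + 3*3) = -228*(-128 + 9) = -228*(-119) = 27132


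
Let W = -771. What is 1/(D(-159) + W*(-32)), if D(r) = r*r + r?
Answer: 1/49794 ≈ 2.0083e-5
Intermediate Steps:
D(r) = r + r² (D(r) = r² + r = r + r²)
1/(D(-159) + W*(-32)) = 1/(-159*(1 - 159) - 771*(-32)) = 1/(-159*(-158) + 24672) = 1/(25122 + 24672) = 1/49794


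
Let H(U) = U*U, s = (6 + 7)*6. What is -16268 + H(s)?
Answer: -10184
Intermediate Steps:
s = 78 (s = 13*6 = 78)
H(U) = U**2
-16268 + H(s) = -16268 + 78**2 = -16268 + 6084 = -10184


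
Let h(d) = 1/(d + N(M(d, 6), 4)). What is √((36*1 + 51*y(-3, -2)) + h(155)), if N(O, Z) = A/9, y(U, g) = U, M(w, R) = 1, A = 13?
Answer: 3*I*√402666/176 ≈ 10.816*I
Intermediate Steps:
N(O, Z) = 13/9
h(d) = 1/(13/9 + d) (h(d) = 1/(d + 13/9) = 1/(13/9 + d))
√((36*1 + 51*y(-3, -2)) + h(155)) = √((36*1 + 51*(-3)) + 9/(13 + 9*155)) = √((36 - 153) + 9/(13 + 1395)) = √(-117 + 9/1408) = √(-164727/1408) = 3*I*√402666/176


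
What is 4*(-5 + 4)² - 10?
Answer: -6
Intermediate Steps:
4*(-5 + 4)² - 10 = 4*(-1)² - 10 = 4*1 - 10 = 4 - 10 = -6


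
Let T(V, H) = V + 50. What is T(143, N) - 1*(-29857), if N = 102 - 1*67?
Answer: 30050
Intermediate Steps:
N = 35 (N = 102 - 67 = 35)
T(V, H) = 50 + V
T(143, N) - 1*(-29857) = (50 + 143) - 1*(-29857) = 193 + 29857 = 30050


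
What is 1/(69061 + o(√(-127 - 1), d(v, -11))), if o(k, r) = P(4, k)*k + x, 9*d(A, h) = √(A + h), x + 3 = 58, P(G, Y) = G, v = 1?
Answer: 17279/1194255876 - 2*I*√2/298563969 ≈ 1.4468e-5 - 9.4734e-9*I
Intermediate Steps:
x = 55 (x = -3 + 58 = 55)
d(A, h) = √(A + h)/9
o(k, r) = 55 + 4*k (o(k, r) = 4*k + 55 = 55 + 4*k)
1/(69061 + o(√(-127 - 1), d(v, -11))) = 1/(69061 + (55 + 4*√(-127 - 1))) = 1/(69061 + (55 + 4*√(-128))) = 1/(69061 + (55 + 4*(8*I*√2))) = 1/(69061 + (55 + 32*I*√2)) = 1/(69116 + 32*I*√2)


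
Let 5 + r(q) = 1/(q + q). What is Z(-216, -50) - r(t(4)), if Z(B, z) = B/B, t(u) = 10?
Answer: 119/20 ≈ 5.9500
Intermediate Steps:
Z(B, z) = 1
r(q) = -5 + 1/(2*q) (r(q) = -5 + 1/(q + q) = -5 + 1/(2*q))
Z(-216, -50) - r(t(4)) = 1 - (-5 + (1/2)/10) = 1 - (-5 + (1/2)*(1/10)) = 1 - (-5 + 1/20) = 1 - 1*(-99/20) = 1 + 99/20 = 119/20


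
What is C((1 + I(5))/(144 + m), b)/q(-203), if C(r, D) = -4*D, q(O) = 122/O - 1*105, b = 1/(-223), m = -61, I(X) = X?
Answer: -812/4780451 ≈ -0.00016986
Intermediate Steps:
b = -1/223 ≈ -0.0044843
q(O) = -105 + 122/O (q(O) = 122/O - 105 = -105 + 122/O)
C((1 + I(5))/(144 + m), b)/q(-203) = (-4*(-1/223))/(-105 + 122/(-203)) = 4/(223*(-105 + 122*(-1/203))) = 4/(223*(-105 - 122/203)) = 4/(223*(-21437/203)) = (4/223)*(-203/21437) = -812/4780451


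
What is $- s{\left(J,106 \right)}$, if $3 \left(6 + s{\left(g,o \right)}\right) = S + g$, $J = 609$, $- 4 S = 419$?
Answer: $- \frac{1945}{12} \approx -162.08$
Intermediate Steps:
$S = - \frac{419}{4}$ ($S = \left(- \frac{1}{4}\right) 419 = - \frac{419}{4} \approx -104.75$)
$s{\left(g,o \right)} = - \frac{491}{12} + \frac{g}{3}$ ($s{\left(g,o \right)} = -6 + \frac{- \frac{419}{4} + g}{3} = -6 + \left(- \frac{419}{12} + \frac{g}{3}\right) = - \frac{491}{12} + \frac{g}{3}$)
$- s{\left(J,106 \right)} = - (- \frac{491}{12} + \frac{1}{3} \cdot 609) = - (- \frac{491}{12} + 203) = \left(-1\right) \frac{1945}{12} = - \frac{1945}{12}$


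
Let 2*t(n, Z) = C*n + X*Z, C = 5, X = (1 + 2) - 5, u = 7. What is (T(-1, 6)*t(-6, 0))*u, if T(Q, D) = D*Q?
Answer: 630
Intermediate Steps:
X = -2 (X = 3 - 5 = -2)
t(n, Z) = -Z + 5*n/2 (t(n, Z) = (5*n - 2*Z)/2 = (-2*Z + 5*n)/2 = -Z + 5*n/2)
(T(-1, 6)*t(-6, 0))*u = ((6*(-1))*(-1*0 + (5/2)*(-6)))*7 = -6*(0 - 15)*7 = -6*(-15)*7 = 90*7 = 630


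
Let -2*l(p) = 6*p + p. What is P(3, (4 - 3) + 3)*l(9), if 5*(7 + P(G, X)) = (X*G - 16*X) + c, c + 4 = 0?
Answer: 5733/10 ≈ 573.30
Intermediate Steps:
c = -4 (c = -4 + 0 = -4)
l(p) = -7*p/2 (l(p) = -(6*p + p)/2 = -7*p/2)
P(G, X) = -39/5 - 16*X/5 + G*X/5 (P(G, X) = -7 + ((X*G - 16*X) - 4)/5 = -7 + ((G*X - 16*X) - 4)/5 = -7 + ((-16*X + G*X) - 4)/5 = -7 + (-4 - 16*X + G*X)/5 = -7 + (-⅘ - 16*X/5 + G*X/5) = -39/5 - 16*X/5 + G*X/5)
P(3, (4 - 3) + 3)*l(9) = (-39/5 - 16*((4 - 3) + 3)/5 + (⅕)*3*((4 - 3) + 3))*(-7/2*9) = (-39/5 - 16*(1 + 3)/5 + (⅕)*3*(1 + 3))*(-63/2) = (-39/5 - 16/5*4 + (⅕)*3*4)*(-63/2) = (-39/5 - 64/5 + 12/5)*(-63/2) = -91/5*(-63/2) = 5733/10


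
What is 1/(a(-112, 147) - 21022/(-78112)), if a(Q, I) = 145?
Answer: 39056/5673631 ≈ 0.0068838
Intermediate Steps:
1/(a(-112, 147) - 21022/(-78112)) = 1/(145 - 21022/(-78112)) = 1/(145 - 21022*(-1/78112)) = 1/(145 + 10511/39056) = 1/(5673631/39056) = 39056/5673631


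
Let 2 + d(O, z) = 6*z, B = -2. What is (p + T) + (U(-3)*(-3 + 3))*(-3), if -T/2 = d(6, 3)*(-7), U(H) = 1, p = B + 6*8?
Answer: 270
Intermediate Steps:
d(O, z) = -2 + 6*z
p = 46 (p = -2 + 6*8 = -2 + 48 = 46)
T = 224 (T = -2*(-2 + 6*3)*(-7) = -2*(-2 + 18)*(-7) = -32*(-7) = -2*(-112) = 224)
(p + T) + (U(-3)*(-3 + 3))*(-3) = (46 + 224) + (1*(-3 + 3))*(-3) = 270 + (1*0)*(-3) = 270 + 0*(-3) = 270 + 0 = 270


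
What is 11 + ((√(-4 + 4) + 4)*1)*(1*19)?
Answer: 87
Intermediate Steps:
11 + ((√(-4 + 4) + 4)*1)*(1*19) = 11 + ((√0 + 4)*1)*19 = 11 + ((0 + 4)*1)*19 = 11 + (4*1)*19 = 11 + 4*19 = 11 + 76 = 87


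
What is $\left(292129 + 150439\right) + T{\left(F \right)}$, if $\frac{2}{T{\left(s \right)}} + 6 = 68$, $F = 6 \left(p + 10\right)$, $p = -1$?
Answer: $\frac{13719609}{31} \approx 4.4257 \cdot 10^{5}$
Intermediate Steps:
$F = 54$ ($F = 6 \left(-1 + 10\right) = 6 \cdot 9 = 54$)
$T{\left(s \right)} = \frac{1}{31}$ ($T{\left(s \right)} = \frac{2}{-6 + 68} = \frac{2}{62} = 2 \cdot \frac{1}{62} = \frac{1}{31}$)
$\left(292129 + 150439\right) + T{\left(F \right)} = \left(292129 + 150439\right) + \frac{1}{31} = 442568 + \frac{1}{31} = \frac{13719609}{31}$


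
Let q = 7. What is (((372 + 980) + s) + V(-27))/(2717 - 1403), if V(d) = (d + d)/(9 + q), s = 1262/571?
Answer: 6170615/6002352 ≈ 1.0280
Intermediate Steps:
s = 1262/571 (s = 1262*(1/571) = 1262/571 ≈ 2.2102)
V(d) = d/8 (V(d) = (d + d)/(9 + 7) = (2*d)/16 = (2*d)*(1/16) = d/8)
(((372 + 980) + s) + V(-27))/(2717 - 1403) = (((372 + 980) + 1262/571) + (⅛)*(-27))/(2717 - 1403) = ((1352 + 1262/571) - 27/8)/1314 = (773254/571 - 27/8)*(1/1314) = (6170615/4568)*(1/1314) = 6170615/6002352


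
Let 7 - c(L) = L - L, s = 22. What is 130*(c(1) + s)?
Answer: 3770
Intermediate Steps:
c(L) = 7 (c(L) = 7 - (L - L) = 7 - 1*0 = 7 + 0 = 7)
130*(c(1) + s) = 130*(7 + 22) = 130*29 = 3770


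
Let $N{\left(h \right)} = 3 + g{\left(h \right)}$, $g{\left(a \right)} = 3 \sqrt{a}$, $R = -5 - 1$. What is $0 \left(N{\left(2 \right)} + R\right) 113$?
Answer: $0$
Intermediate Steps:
$R = -6$
$N{\left(h \right)} = 3 + 3 \sqrt{h}$
$0 \left(N{\left(2 \right)} + R\right) 113 = 0 \left(\left(3 + 3 \sqrt{2}\right) - 6\right) 113 = 0 \left(-3 + 3 \sqrt{2}\right) 113 = 0 \cdot 113 = 0$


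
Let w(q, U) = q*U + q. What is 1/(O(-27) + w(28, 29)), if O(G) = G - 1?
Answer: 1/812 ≈ 0.0012315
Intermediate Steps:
O(G) = -1 + G
w(q, U) = q + U*q (w(q, U) = U*q + q = q + U*q)
1/(O(-27) + w(28, 29)) = 1/((-1 - 27) + 28*(1 + 29)) = 1/(-28 + 28*30) = 1/(-28 + 840) = 1/812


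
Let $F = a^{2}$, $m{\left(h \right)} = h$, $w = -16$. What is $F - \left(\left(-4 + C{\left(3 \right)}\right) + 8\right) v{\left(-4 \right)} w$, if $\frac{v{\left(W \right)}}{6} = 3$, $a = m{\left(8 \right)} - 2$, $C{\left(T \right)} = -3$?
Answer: $324$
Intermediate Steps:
$a = 6$ ($a = 8 - 2 = 6$)
$v{\left(W \right)} = 18$ ($v{\left(W \right)} = 6 \cdot 3 = 18$)
$F = 36$ ($F = 6^{2} = 36$)
$F - \left(\left(-4 + C{\left(3 \right)}\right) + 8\right) v{\left(-4 \right)} w = 36 - \left(\left(-4 - 3\right) + 8\right) 18 \left(-16\right) = 36 - \left(-7 + 8\right) 18 \left(-16\right) = 36 - 1 \cdot 18 \left(-16\right) = 36 - 18 \left(-16\right) = 36 - -288 = 36 + 288 = 324$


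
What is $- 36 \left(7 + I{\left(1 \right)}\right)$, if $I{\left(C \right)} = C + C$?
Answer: $-324$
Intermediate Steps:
$I{\left(C \right)} = 2 C$
$- 36 \left(7 + I{\left(1 \right)}\right) = - 36 \left(7 + 2 \cdot 1\right) = - 36 \left(7 + 2\right) = \left(-36\right) 9 = -324$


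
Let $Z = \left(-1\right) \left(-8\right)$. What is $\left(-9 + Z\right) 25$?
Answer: $-25$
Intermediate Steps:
$Z = 8$
$\left(-9 + Z\right) 25 = \left(-9 + 8\right) 25 = \left(-1\right) 25 = -25$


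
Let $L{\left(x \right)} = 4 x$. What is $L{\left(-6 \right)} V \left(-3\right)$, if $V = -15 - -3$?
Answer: $-864$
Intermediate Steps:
$V = -12$ ($V = -15 + 3 = -12$)
$L{\left(-6 \right)} V \left(-3\right) = 4 \left(-6\right) \left(-12\right) \left(-3\right) = \left(-24\right) \left(-12\right) \left(-3\right) = 288 \left(-3\right) = -864$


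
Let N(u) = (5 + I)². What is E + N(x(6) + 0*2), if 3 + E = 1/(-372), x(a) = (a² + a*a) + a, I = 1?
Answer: 12275/372 ≈ 32.997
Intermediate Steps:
x(a) = a + 2*a² (x(a) = (a² + a²) + a = 2*a² + a = a + 2*a²)
E = -1117/372 (E = -3 + 1/(-372) = -3 - 1/372 = -1117/372 ≈ -3.0027)
N(u) = 36 (N(u) = (5 + 1)² = 6² = 36)
E + N(x(6) + 0*2) = -1117/372 + 36 = 12275/372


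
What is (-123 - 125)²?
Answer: 61504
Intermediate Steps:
(-123 - 125)² = (-248)² = 61504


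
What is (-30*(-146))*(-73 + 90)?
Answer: 74460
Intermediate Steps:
(-30*(-146))*(-73 + 90) = 4380*17 = 74460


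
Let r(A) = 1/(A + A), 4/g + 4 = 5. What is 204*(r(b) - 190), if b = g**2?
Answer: -310029/8 ≈ -38754.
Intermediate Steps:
g = 4 (g = 4/(-4 + 5) = 4/1 = 4*1 = 4)
b = 16 (b = 4**2 = 16)
r(A) = 1/(2*A)
204*(r(b) - 190) = 204*((1/2)/16 - 190) = 204*((1/2)*(1/16) - 190) = 204*(1/32 - 190) = 204*(-6079/32) = -310029/8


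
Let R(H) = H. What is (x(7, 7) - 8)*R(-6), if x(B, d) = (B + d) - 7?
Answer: 6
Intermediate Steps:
x(B, d) = -7 + B + d
(x(7, 7) - 8)*R(-6) = ((-7 + 7 + 7) - 8)*(-6) = (7 - 8)*(-6) = -1*(-6) = 6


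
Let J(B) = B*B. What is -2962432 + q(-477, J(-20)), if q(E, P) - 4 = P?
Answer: -2962028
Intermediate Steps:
J(B) = B**2
q(E, P) = 4 + P
-2962432 + q(-477, J(-20)) = -2962432 + (4 + (-20)**2) = -2962432 + (4 + 400) = -2962432 + 404 = -2962028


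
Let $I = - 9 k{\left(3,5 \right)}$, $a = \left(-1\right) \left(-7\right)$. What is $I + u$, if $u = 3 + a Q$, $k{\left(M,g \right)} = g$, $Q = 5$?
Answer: $-7$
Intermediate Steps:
$a = 7$
$I = -45$ ($I = \left(-9\right) 5 = -45$)
$u = 38$ ($u = 3 + 7 \cdot 5 = 3 + 35 = 38$)
$I + u = -45 + 38 = -7$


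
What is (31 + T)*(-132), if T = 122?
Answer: -20196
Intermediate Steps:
(31 + T)*(-132) = (31 + 122)*(-132) = 153*(-132) = -20196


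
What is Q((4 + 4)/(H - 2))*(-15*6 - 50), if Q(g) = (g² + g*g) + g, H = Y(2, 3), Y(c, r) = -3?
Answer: -2464/5 ≈ -492.80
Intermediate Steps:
H = -3
Q(g) = g + 2*g² (Q(g) = (g² + g²) + g = 2*g² + g = g + 2*g²)
Q((4 + 4)/(H - 2))*(-15*6 - 50) = (((4 + 4)/(-3 - 2))*(1 + 2*((4 + 4)/(-3 - 2))))*(-15*6 - 50) = ((8/(-5))*(1 + 2*(8/(-5))))*(-90 - 50) = ((8*(-⅕))*(1 + 2*(8*(-⅕))))*(-140) = -8*(1 + 2*(-8/5))/5*(-140) = -8*(1 - 16/5)/5*(-140) = -8/5*(-11/5)*(-140) = (88/25)*(-140) = -2464/5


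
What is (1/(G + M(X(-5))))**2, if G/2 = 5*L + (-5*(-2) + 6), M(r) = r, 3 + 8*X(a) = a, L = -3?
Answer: 1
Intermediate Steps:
X(a) = -3/8 + a/8
G = 2 (G = 2*(5*(-3) + (-5*(-2) + 6)) = 2*(-15 + (10 + 6)) = 2*(-15 + 16) = 2*1 = 2)
(1/(G + M(X(-5))))**2 = (1/(2 + (-3/8 + (1/8)*(-5))))**2 = (1/(2 + (-3/8 - 5/8)))**2 = (1/(2 - 1))**2 = (1/1)**2 = 1**2 = 1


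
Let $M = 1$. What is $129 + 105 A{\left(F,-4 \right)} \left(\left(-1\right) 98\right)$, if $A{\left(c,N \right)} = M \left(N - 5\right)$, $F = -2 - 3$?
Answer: $92739$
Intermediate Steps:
$F = -5$ ($F = -2 - 3 = -5$)
$A{\left(c,N \right)} = -5 + N$ ($A{\left(c,N \right)} = 1 \left(N - 5\right) = 1 \left(-5 + N\right) = -5 + N$)
$129 + 105 A{\left(F,-4 \right)} \left(\left(-1\right) 98\right) = 129 + 105 \left(-5 - 4\right) \left(\left(-1\right) 98\right) = 129 + 105 \left(-9\right) \left(-98\right) = 129 - -92610 = 129 + 92610 = 92739$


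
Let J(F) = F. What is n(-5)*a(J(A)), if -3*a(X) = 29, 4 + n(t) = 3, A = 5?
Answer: 29/3 ≈ 9.6667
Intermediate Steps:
n(t) = -1 (n(t) = -4 + 3 = -1)
a(X) = -29/3 (a(X) = -⅓*29 = -29/3)
n(-5)*a(J(A)) = -1*(-29/3) = 29/3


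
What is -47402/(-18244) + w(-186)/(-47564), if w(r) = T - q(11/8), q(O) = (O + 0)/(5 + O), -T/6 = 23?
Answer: 28778666771/11063909604 ≈ 2.6011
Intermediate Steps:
T = -138 (T = -6*23 = -138)
q(O) = O/(5 + O)
w(r) = -7049/51 (w(r) = -138 - 11/8/(5 + 11/8) = -138 - 11*(⅛)/(5 + 11*(⅛)) = -138 - 11/(8*(5 + 11/8)) = -138 - 11/(8*51/8) = -138 - 11*8/(8*51) = -138 - 1*11/51 = -138 - 11/51 = -7049/51)
-47402/(-18244) + w(-186)/(-47564) = -47402/(-18244) - 7049/51/(-47564) = -47402*(-1/18244) - 7049/51*(-1/47564) = 23701/9122 + 7049/2425764 = 28778666771/11063909604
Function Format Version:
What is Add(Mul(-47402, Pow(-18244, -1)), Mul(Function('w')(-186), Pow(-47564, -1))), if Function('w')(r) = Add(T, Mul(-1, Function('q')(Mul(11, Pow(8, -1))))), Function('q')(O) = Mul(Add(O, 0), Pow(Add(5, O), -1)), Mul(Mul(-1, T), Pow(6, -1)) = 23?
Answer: Rational(28778666771, 11063909604) ≈ 2.6011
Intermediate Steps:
T = -138 (T = Mul(-6, 23) = -138)
Function('q')(O) = Mul(O, Pow(Add(5, O), -1))
Function('w')(r) = Rational(-7049, 51) (Function('w')(r) = Add(-138, Mul(-1, Mul(Mul(11, Pow(8, -1)), Pow(Add(5, Mul(11, Pow(8, -1))), -1)))) = Add(-138, Mul(-1, Mul(Mul(11, Rational(1, 8)), Pow(Add(5, Mul(11, Rational(1, 8))), -1)))) = Add(-138, Mul(-1, Mul(Rational(11, 8), Pow(Add(5, Rational(11, 8)), -1)))) = Add(-138, Mul(-1, Mul(Rational(11, 8), Pow(Rational(51, 8), -1)))) = Add(-138, Mul(-1, Mul(Rational(11, 8), Rational(8, 51)))) = Add(-138, Mul(-1, Rational(11, 51))) = Add(-138, Rational(-11, 51)) = Rational(-7049, 51))
Add(Mul(-47402, Pow(-18244, -1)), Mul(Function('w')(-186), Pow(-47564, -1))) = Add(Mul(-47402, Pow(-18244, -1)), Mul(Rational(-7049, 51), Pow(-47564, -1))) = Add(Mul(-47402, Rational(-1, 18244)), Mul(Rational(-7049, 51), Rational(-1, 47564))) = Add(Rational(23701, 9122), Rational(7049, 2425764)) = Rational(28778666771, 11063909604)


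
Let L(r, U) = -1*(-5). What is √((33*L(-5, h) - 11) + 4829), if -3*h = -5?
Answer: √4983 ≈ 70.590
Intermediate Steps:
h = 5/3 (h = -⅓*(-5) = 5/3 ≈ 1.6667)
L(r, U) = 5
√((33*L(-5, h) - 11) + 4829) = √((33*5 - 11) + 4829) = √((165 - 11) + 4829) = √(154 + 4829) = √4983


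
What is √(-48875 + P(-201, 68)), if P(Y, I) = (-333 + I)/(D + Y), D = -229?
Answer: I*√361474942/86 ≈ 221.08*I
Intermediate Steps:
P(Y, I) = (-333 + I)/(-229 + Y)
√(-48875 + P(-201, 68)) = √(-48875 + (-333 + 68)/(-229 - 201)) = √(-48875 - 265/(-430)) = √(-48875 - 1/430*(-265)) = √(-48875 + 53/86) = √(-4203197/86) = I*√361474942/86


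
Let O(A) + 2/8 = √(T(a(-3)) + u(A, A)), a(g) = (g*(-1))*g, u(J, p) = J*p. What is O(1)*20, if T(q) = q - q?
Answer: 15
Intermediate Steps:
a(g) = -g² (a(g) = (-g)*g = -g²)
T(q) = 0
O(A) = -¼ + √(A²) (O(A) = -¼ + √(0 + A*A) = -¼ + √(0 + A²) = -¼ + √(A²))
O(1)*20 = (-¼ + √(1²))*20 = (-¼ + √1)*20 = (-¼ + 1)*20 = (¾)*20 = 15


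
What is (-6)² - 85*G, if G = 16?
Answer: -1324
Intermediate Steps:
(-6)² - 85*G = (-6)² - 85*16 = 36 - 1360 = -1324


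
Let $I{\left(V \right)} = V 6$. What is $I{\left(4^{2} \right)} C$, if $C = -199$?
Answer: $-19104$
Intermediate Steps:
$I{\left(V \right)} = 6 V$
$I{\left(4^{2} \right)} C = 6 \cdot 4^{2} \left(-199\right) = 6 \cdot 16 \left(-199\right) = 96 \left(-199\right) = -19104$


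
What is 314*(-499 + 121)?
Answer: -118692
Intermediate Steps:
314*(-499 + 121) = 314*(-378) = -118692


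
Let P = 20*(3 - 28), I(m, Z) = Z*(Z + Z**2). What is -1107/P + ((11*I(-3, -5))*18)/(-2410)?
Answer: 1256787/120500 ≈ 10.430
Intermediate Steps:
P = -500 (P = 20*(-25) = -500)
-1107/P + ((11*I(-3, -5))*18)/(-2410) = -1107/(-500) + ((11*((-5)**2*(1 - 5)))*18)/(-2410) = -1107*(-1/500) + ((11*(25*(-4)))*18)*(-1/2410) = 1107/500 + ((11*(-100))*18)*(-1/2410) = 1107/500 - 1100*18*(-1/2410) = 1107/500 - 19800*(-1/2410) = 1107/500 + 1980/241 = 1256787/120500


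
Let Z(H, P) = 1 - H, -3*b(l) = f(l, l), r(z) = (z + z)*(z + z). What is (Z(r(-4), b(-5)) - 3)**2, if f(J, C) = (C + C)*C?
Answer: 4356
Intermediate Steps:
f(J, C) = 2*C**2 (f(J, C) = (2*C)*C = 2*C**2)
r(z) = 4*z**2 (r(z) = (2*z)*(2*z) = 4*z**2)
b(l) = -2*l**2/3
(Z(r(-4), b(-5)) - 3)**2 = ((1 - 4*(-4)**2) - 3)**2 = ((1 - 4*16) - 3)**2 = ((1 - 1*64) - 3)**2 = ((1 - 64) - 3)**2 = (-63 - 3)**2 = (-66)**2 = 4356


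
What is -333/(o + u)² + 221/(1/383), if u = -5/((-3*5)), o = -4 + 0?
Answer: 10238806/121 ≈ 84618.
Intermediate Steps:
o = -4
u = ⅓ (u = -5/(-15) = -5*(-1/15) = ⅓ ≈ 0.33333)
-333/(o + u)² + 221/(1/383) = -333/(-4 + ⅓)² + 221/(1/383) = -333/((-11/3)²) + 221/(1/383) = -333/121/9 + 221*383 = -333*9/121 + 84643 = -2997/121 + 84643 = 10238806/121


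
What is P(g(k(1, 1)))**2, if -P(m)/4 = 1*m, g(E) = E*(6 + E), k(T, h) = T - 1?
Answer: 0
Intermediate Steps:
k(T, h) = -1 + T
P(m) = -4*m
P(g(k(1, 1)))**2 = (-4*(-1 + 1)*(6 + (-1 + 1)))**2 = (-0*(6 + 0))**2 = (-0*6)**2 = (-4*0)**2 = 0**2 = 0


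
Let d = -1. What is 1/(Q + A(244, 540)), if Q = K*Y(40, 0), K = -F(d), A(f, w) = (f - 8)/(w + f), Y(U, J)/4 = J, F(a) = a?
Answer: 196/59 ≈ 3.3220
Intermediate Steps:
Y(U, J) = 4*J
A(f, w) = (-8 + f)/(f + w)
K = 1 (K = -1*(-1) = 1)
Q = 0 (Q = 1*(4*0) = 1*0 = 0)
1/(Q + A(244, 540)) = 1/(0 + (-8 + 244)/(244 + 540)) = 1/(0 + 236/784) = 1/(0 + (1/784)*236) = 1/(0 + 59/196) = 1/(59/196) = 196/59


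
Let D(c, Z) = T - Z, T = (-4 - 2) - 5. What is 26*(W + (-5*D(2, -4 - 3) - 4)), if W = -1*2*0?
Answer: 416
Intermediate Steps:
T = -11 (T = -6 - 5 = -11)
D(c, Z) = -11 - Z
W = 0 (W = -2*0 = 0)
26*(W + (-5*D(2, -4 - 3) - 4)) = 26*(0 + (-5*(-11 - (-4 - 3)) - 4)) = 26*(0 + (-5*(-11 - 1*(-7)) - 4)) = 26*(0 + (-5*(-11 + 7) - 4)) = 26*(0 + (-5*(-4) - 4)) = 26*(0 + (20 - 4)) = 26*(0 + 16) = 26*16 = 416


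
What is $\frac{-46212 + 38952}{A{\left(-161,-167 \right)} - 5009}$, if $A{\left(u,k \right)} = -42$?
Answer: $\frac{7260}{5051} \approx 1.4373$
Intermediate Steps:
$\frac{-46212 + 38952}{A{\left(-161,-167 \right)} - 5009} = \frac{-46212 + 38952}{-42 - 5009} = - \frac{7260}{-5051} = \left(-7260\right) \left(- \frac{1}{5051}\right) = \frac{7260}{5051}$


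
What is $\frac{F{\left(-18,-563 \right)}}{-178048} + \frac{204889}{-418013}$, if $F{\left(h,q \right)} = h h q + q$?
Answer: $\frac{3077373231}{5725106048} \approx 0.53752$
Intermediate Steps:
$F{\left(h,q \right)} = q + q h^{2}$ ($F{\left(h,q \right)} = h^{2} q + q = q h^{2} + q = q + q h^{2}$)
$\frac{F{\left(-18,-563 \right)}}{-178048} + \frac{204889}{-418013} = \frac{\left(-563\right) \left(1 + \left(-18\right)^{2}\right)}{-178048} + \frac{204889}{-418013} = - 563 \left(1 + 324\right) \left(- \frac{1}{178048}\right) + 204889 \left(- \frac{1}{418013}\right) = \left(-563\right) 325 \left(- \frac{1}{178048}\right) - \frac{204889}{418013} = \left(-182975\right) \left(- \frac{1}{178048}\right) - \frac{204889}{418013} = \frac{14075}{13696} - \frac{204889}{418013} = \frac{3077373231}{5725106048}$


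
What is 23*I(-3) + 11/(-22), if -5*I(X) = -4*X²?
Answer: 1651/10 ≈ 165.10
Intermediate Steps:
I(X) = 4*X²/5 (I(X) = -(-4)*X²/5 = 4*X²/5)
23*I(-3) + 11/(-22) = 23*((⅘)*(-3)²) + 11/(-22) = 23*((⅘)*9) + 11*(-1/22) = 23*(36/5) - ½ = 828/5 - ½ = 1651/10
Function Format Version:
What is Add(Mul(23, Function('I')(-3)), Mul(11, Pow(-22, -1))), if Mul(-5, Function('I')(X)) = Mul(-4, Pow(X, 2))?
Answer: Rational(1651, 10) ≈ 165.10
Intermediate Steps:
Function('I')(X) = Mul(Rational(4, 5), Pow(X, 2)) (Function('I')(X) = Mul(Rational(-1, 5), Mul(-4, Pow(X, 2))) = Mul(Rational(4, 5), Pow(X, 2)))
Add(Mul(23, Function('I')(-3)), Mul(11, Pow(-22, -1))) = Add(Mul(23, Mul(Rational(4, 5), Pow(-3, 2))), Mul(11, Pow(-22, -1))) = Add(Mul(23, Mul(Rational(4, 5), 9)), Mul(11, Rational(-1, 22))) = Add(Mul(23, Rational(36, 5)), Rational(-1, 2)) = Add(Rational(828, 5), Rational(-1, 2)) = Rational(1651, 10)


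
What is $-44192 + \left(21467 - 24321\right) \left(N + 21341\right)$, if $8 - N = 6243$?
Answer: $-43156716$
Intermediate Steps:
$N = -6235$ ($N = 8 - 6243 = -6235$)
$-44192 + \left(21467 - 24321\right) \left(N + 21341\right) = -44192 + \left(21467 - 24321\right) \left(-6235 + 21341\right) = -44192 - 43112524 = -43156716$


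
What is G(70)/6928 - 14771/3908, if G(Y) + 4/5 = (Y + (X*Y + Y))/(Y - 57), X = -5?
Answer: -831997917/219981320 ≈ -3.7821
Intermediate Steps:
G(Y) = -4/5 - 3*Y/(-57 + Y) (G(Y) = -4/5 + (Y + (-5*Y + Y))/(Y - 57) = -4/5 + (Y - 4*Y)/(-57 + Y) = -4/5 + (-3*Y)/(-57 + Y) = -4/5 - 3*Y/(-57 + Y))
G(70)/6928 - 14771/3908 = (19*(12 - 1*70)/(5*(-57 + 70)))/6928 - 14771/3908 = ((19/5)*(12 - 70)/13)*(1/6928) - 14771*1/3908 = ((19/5)*(1/13)*(-58))*(1/6928) - 14771/3908 = -1102/65*1/6928 - 14771/3908 = -551/225160 - 14771/3908 = -831997917/219981320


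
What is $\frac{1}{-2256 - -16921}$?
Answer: $\frac{1}{14665} \approx 6.819 \cdot 10^{-5}$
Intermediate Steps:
$\frac{1}{-2256 - -16921} = \frac{1}{-2256 + 16921} = \frac{1}{14665}$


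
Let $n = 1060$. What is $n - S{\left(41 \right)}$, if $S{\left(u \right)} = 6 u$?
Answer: $814$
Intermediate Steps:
$n - S{\left(41 \right)} = 1060 - 6 \cdot 41 = 1060 - 246 = 814$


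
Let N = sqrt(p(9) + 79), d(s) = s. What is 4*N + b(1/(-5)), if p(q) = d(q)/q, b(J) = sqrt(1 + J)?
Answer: 82*sqrt(5)/5 ≈ 36.672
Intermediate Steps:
p(q) = 1 (p(q) = q/q = 1)
N = 4*sqrt(5) (N = sqrt(1 + 79) = sqrt(80) = 4*sqrt(5) ≈ 8.9443)
4*N + b(1/(-5)) = 4*(4*sqrt(5)) + sqrt(1 + 1/(-5)) = 16*sqrt(5) + sqrt(1 - 1/5) = 16*sqrt(5) + sqrt(4/5) = 16*sqrt(5) + 2*sqrt(5)/5 = 82*sqrt(5)/5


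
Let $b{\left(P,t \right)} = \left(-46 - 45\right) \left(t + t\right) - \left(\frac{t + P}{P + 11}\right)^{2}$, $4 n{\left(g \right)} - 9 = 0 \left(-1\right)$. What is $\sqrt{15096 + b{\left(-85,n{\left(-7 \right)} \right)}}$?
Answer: $\frac{\sqrt{1286662823}}{296} \approx 121.18$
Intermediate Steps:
$n{\left(g \right)} = \frac{9}{4}$ ($n{\left(g \right)} = \frac{9}{4} + \frac{0 \left(-1\right)}{4} = \frac{9}{4} + \frac{1}{4} \cdot 0 = \frac{9}{4} + 0 = \frac{9}{4}$)
$b{\left(P,t \right)} = - 182 t - \frac{\left(P + t\right)^{2}}{\left(11 + P\right)^{2}}$ ($b{\left(P,t \right)} = - 91 \cdot 2 t - \left(\frac{P + t}{11 + P}\right)^{2} = - 182 t - \left(\frac{P + t}{11 + P}\right)^{2} = - 182 t - \frac{\left(P + t\right)^{2}}{\left(11 + P\right)^{2}}$)
$\sqrt{15096 + b{\left(-85,n{\left(-7 \right)} \right)}} = \sqrt{15096 - \left(\frac{819}{2} + \frac{\left(-85 + \frac{9}{4}\right)^{2}}{\left(11 - 85\right)^{2}}\right)} = \sqrt{15096 - \left(\frac{819}{2} + \frac{\left(- \frac{331}{4}\right)^{2}}{5476}\right)} = \sqrt{15096 - \left(\frac{819}{2} + \frac{1}{5476} \cdot \frac{109561}{16}\right)} = \sqrt{15096 - \frac{35988313}{87616}} = \sqrt{\frac{1286662823}{87616}} = \frac{\sqrt{1286662823}}{296}$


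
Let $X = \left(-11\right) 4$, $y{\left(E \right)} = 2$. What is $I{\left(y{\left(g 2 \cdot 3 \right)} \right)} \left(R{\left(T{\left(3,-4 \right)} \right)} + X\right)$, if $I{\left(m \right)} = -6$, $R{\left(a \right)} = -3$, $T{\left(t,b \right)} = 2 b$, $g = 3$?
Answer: $282$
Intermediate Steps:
$X = -44$
$I{\left(y{\left(g 2 \cdot 3 \right)} \right)} \left(R{\left(T{\left(3,-4 \right)} \right)} + X\right) = - 6 \left(-3 - 44\right) = \left(-6\right) \left(-47\right) = 282$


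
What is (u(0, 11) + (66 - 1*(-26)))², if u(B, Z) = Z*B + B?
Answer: 8464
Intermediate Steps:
u(B, Z) = B + B*Z (u(B, Z) = B*Z + B = B + B*Z)
(u(0, 11) + (66 - 1*(-26)))² = (0*(1 + 11) + (66 - 1*(-26)))² = (0*12 + (66 + 26))² = (0 + 92)² = 92² = 8464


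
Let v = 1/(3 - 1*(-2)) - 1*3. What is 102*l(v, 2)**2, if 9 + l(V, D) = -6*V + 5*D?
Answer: 807942/25 ≈ 32318.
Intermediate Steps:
v = -14/5 (v = 1/(3 + 2) - 3 = 1/5 - 3 = -14/5 ≈ -2.8000)
l(V, D) = -9 - 6*V + 5*D (l(V, D) = -9 + (-6*V + 5*D) = -9 - 6*V + 5*D)
102*l(v, 2)**2 = 102*(-9 - 6*(-14/5) + 5*2)**2 = 102*(-9 + 84/5 + 10)**2 = 102*(89/5)**2 = 102*(7921/25) = 807942/25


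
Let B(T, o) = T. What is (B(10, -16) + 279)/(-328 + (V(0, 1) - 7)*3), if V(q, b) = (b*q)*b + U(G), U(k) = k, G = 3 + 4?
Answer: -289/328 ≈ -0.88110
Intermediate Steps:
G = 7
V(q, b) = 7 + q*b**2 (V(q, b) = (b*q)*b + 7 = q*b**2 + 7 = 7 + q*b**2)
(B(10, -16) + 279)/(-328 + (V(0, 1) - 7)*3) = (10 + 279)/(-328 + ((7 + 0*1**2) - 7)*3) = 289/(-328 + ((7 + 0*1) - 7)*3) = 289/(-328 + ((7 + 0) - 7)*3) = 289/(-328 + (7 - 7)*3) = 289/(-328 + 0*3) = 289/(-328 + 0) = 289/(-328) = 289*(-1/328) = -289/328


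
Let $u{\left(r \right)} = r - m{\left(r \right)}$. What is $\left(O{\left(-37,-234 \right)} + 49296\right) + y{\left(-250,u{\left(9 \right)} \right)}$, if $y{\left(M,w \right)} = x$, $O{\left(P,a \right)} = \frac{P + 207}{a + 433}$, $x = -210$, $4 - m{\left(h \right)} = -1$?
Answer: $\frac{9768284}{199} \approx 49087.0$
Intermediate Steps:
$m{\left(h \right)} = 5$ ($m{\left(h \right)} = 4 - -1 = 4 + 1 = 5$)
$O{\left(P,a \right)} = \frac{207 + P}{433 + a}$
$u{\left(r \right)} = -5 + r$ ($u{\left(r \right)} = r - 5 = -5 + r$)
$y{\left(M,w \right)} = -210$
$\left(O{\left(-37,-234 \right)} + 49296\right) + y{\left(-250,u{\left(9 \right)} \right)} = \left(\frac{207 - 37}{433 - 234} + 49296\right) - 210 = \left(\frac{1}{199} \cdot 170 + 49296\right) - 210 = \left(\frac{170}{199} + 49296\right) - 210 = \frac{9810074}{199} - 210 = \frac{9768284}{199}$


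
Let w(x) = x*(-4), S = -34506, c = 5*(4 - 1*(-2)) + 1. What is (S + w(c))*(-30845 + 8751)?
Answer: 765115220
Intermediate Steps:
c = 31 (c = 5*(4 + 2) + 1 = 5*6 + 1 = 30 + 1 = 31)
w(x) = -4*x
(S + w(c))*(-30845 + 8751) = (-34506 - 4*31)*(-30845 + 8751) = (-34506 - 124)*(-22094) = -34630*(-22094) = 765115220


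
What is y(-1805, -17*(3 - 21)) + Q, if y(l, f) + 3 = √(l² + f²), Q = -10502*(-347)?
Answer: 3644191 + √3351661 ≈ 3.6460e+6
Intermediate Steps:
Q = 3644194
y(l, f) = -3 + √(f² + l²) (y(l, f) = -3 + √(l² + f²) = -3 + √(f² + l²))
y(-1805, -17*(3 - 21)) + Q = (-3 + √((-17*(3 - 21))² + (-1805)²)) + 3644194 = (-3 + √((-17*(-18))² + 3258025)) + 3644194 = (-3 + √(306² + 3258025)) + 3644194 = (-3 + √(93636 + 3258025)) + 3644194 = (-3 + √3351661) + 3644194 = 3644191 + √3351661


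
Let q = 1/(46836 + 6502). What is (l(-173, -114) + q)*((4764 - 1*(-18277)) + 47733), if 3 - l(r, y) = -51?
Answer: 101923512911/26669 ≈ 3.8218e+6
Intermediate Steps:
l(r, y) = 54 (l(r, y) = 3 - 1*(-51) = 3 + 51 = 54)
q = 1/53338 ≈ 1.8748e-5
(l(-173, -114) + q)*((4764 - 1*(-18277)) + 47733) = (54 + 1/53338)*((4764 - 1*(-18277)) + 47733) = 2880253*((4764 + 18277) + 47733)/53338 = 2880253*(23041 + 47733)/53338 = (2880253/53338)*70774 = 101923512911/26669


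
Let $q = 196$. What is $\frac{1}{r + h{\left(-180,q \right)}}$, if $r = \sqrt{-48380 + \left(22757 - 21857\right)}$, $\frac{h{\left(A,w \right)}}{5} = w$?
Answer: $\frac{49}{50394} - \frac{i \sqrt{11870}}{503940} \approx 0.00097234 - 0.0002162 i$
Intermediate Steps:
$h{\left(A,w \right)} = 5 w$
$r = 2 i \sqrt{11870}$ ($r = \sqrt{-48380 + \left(22757 - 21857\right)} = \sqrt{-48380 + 900} = \sqrt{-47480} = 2 i \sqrt{11870} \approx 217.9 i$)
$\frac{1}{r + h{\left(-180,q \right)}} = \frac{1}{2 i \sqrt{11870} + 5 \cdot 196} = \frac{1}{2 i \sqrt{11870} + 980} = \frac{1}{980 + 2 i \sqrt{11870}}$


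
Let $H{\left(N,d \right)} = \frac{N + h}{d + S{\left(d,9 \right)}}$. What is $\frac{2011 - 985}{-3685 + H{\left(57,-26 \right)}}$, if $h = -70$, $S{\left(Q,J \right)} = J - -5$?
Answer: $- \frac{12312}{44207} \approx -0.27851$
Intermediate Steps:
$S{\left(Q,J \right)} = 5 + J$ ($S{\left(Q,J \right)} = J + 5 = 5 + J$)
$H{\left(N,d \right)} = \frac{-70 + N}{14 + d}$ ($H{\left(N,d \right)} = \frac{N - 70}{d + \left(5 + 9\right)} = \frac{-70 + N}{d + 14} = \frac{-70 + N}{14 + d}$)
$\frac{2011 - 985}{-3685 + H{\left(57,-26 \right)}} = \frac{2011 - 985}{-3685 + \frac{-70 + 57}{14 - 26}} = \frac{1026}{-3685 + \frac{1}{-12} \left(-13\right)} = \frac{1026}{-3685 - - \frac{13}{12}} = \frac{1026}{-3685 + \frac{13}{12}} = \frac{1026}{- \frac{44207}{12}} = 1026 \left(- \frac{12}{44207}\right) = - \frac{12312}{44207}$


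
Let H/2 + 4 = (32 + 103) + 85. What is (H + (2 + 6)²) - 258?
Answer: 238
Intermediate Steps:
H = 432 (H = -8 + 2*((32 + 103) + 85) = -8 + 2*(135 + 85) = -8 + 2*220 = -8 + 440 = 432)
(H + (2 + 6)²) - 258 = (432 + (2 + 6)²) - 258 = (432 + 8²) - 258 = (432 + 64) - 258 = 496 - 258 = 238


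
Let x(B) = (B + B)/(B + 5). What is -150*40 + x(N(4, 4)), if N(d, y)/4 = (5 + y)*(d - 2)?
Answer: -461856/77 ≈ -5998.1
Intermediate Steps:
N(d, y) = 4*(-2 + d)*(5 + y) (N(d, y) = 4*((5 + y)*(d - 2)) = 4*((5 + y)*(-2 + d)) = 4*((-2 + d)*(5 + y)) = 4*(-2 + d)*(5 + y))
x(B) = 2*B/(5 + B) (x(B) = (2*B)/(5 + B) = 2*B/(5 + B))
-150*40 + x(N(4, 4)) = -150*40 + 2*(-40 - 8*4 + 20*4 + 4*4*4)/(5 + (-40 - 8*4 + 20*4 + 4*4*4)) = -6000 + 2*(-40 - 32 + 80 + 64)/(5 + (-40 - 32 + 80 + 64)) = -6000 + 2*72/(5 + 72) = -6000 + 2*72/77 = -6000 + 2*72*(1/77) = -6000 + 144/77 = -461856/77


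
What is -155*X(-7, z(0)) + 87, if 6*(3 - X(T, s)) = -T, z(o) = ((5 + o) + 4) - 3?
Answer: -1183/6 ≈ -197.17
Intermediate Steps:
z(o) = 6 + o (z(o) = (9 + o) - 3 = 6 + o)
X(T, s) = 3 + T/6 (X(T, s) = 3 - (-1)*T/6 = 3 + T/6)
-155*X(-7, z(0)) + 87 = -155*(3 + (⅙)*(-7)) + 87 = -155*(3 - 7/6) + 87 = -155*11/6 + 87 = -1705/6 + 87 = -1183/6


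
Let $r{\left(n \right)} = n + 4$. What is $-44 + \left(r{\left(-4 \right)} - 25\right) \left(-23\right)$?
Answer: $531$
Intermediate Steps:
$r{\left(n \right)} = 4 + n$
$-44 + \left(r{\left(-4 \right)} - 25\right) \left(-23\right) = -44 + \left(\left(4 - 4\right) - 25\right) \left(-23\right) = -44 + \left(0 - 25\right) \left(-23\right) = -44 - -575 = -44 + 575 = 531$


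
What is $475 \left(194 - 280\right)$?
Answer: $-40850$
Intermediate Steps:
$475 \left(194 - 280\right) = 475 \left(-86\right) = -40850$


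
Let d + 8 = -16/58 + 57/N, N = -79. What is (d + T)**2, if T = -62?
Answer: 26456649025/5248681 ≈ 5040.6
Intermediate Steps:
d = -20613/2291 (d = -8 + (-16/58 + 57/(-79)) = -8 + (-16*1/58 + 57*(-1/79)) = -8 + (-8/29 - 57/79) = -8 - 2285/2291 = -20613/2291 ≈ -8.9974)
(d + T)**2 = (-20613/2291 - 62)**2 = (-162655/2291)**2 = 26456649025/5248681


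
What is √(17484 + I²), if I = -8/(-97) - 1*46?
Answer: 4*√11521567/97 ≈ 139.97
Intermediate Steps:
I = -4454/97 (I = -8*(-1/97) - 46 = 8/97 - 46 = -4454/97 ≈ -45.918)
√(17484 + I²) = √(17484 + (-4454/97)²) = √(17484 + 19838116/9409) = √(184345072/9409) = 4*√11521567/97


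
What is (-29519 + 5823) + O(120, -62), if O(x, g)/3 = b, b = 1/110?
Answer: -2606557/110 ≈ -23696.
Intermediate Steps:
b = 1/110 ≈ 0.0090909
O(x, g) = 3/110 (O(x, g) = 3*(1/110) = 3/110)
(-29519 + 5823) + O(120, -62) = (-29519 + 5823) + 3/110 = -23696 + 3/110 = -2606557/110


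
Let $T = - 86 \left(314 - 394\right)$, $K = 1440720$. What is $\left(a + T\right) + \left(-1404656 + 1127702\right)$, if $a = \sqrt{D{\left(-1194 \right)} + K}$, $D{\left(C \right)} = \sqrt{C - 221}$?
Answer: $-270074 + \sqrt{1440720 + i \sqrt{1415}} \approx -2.6887 \cdot 10^{5} + 0.01567 i$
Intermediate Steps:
$D{\left(C \right)} = \sqrt{-221 + C}$
$T = 6880$ ($T = \left(-86\right) \left(-80\right) = 6880$)
$a = \sqrt{1440720 + i \sqrt{1415}}$ ($a = \sqrt{\sqrt{-221 - 1194} + 1440720} = \sqrt{\sqrt{-1415} + 1440720} = \sqrt{i \sqrt{1415} + 1440720} = \sqrt{1440720 + i \sqrt{1415}} \approx 1200.3 + 0.02 i$)
$\left(a + T\right) + \left(-1404656 + 1127702\right) = \left(\sqrt{1440720 + i \sqrt{1415}} + 6880\right) + \left(-1404656 + 1127702\right) = \left(6880 + \sqrt{1440720 + i \sqrt{1415}}\right) - 276954 = -270074 + \sqrt{1440720 + i \sqrt{1415}}$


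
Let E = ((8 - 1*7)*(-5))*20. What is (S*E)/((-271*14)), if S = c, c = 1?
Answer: 50/1897 ≈ 0.026357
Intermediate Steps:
S = 1
E = -100 (E = ((8 - 7)*(-5))*20 = (1*(-5))*20 = -5*20 = -100)
(S*E)/((-271*14)) = (1*(-100))/((-271*14)) = -100/(-3794) = -100*(-1/3794) = 50/1897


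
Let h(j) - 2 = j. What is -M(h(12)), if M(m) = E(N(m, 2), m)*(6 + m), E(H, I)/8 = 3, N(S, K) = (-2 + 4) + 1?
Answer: -480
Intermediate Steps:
N(S, K) = 3 (N(S, K) = 2 + 1 = 3)
E(H, I) = 24 (E(H, I) = 8*3 = 24)
h(j) = 2 + j
M(m) = 144 + 24*m (M(m) = 24*(6 + m) = 144 + 24*m)
-M(h(12)) = -(144 + 24*(2 + 12)) = -(144 + 24*14) = -(144 + 336) = -1*480 = -480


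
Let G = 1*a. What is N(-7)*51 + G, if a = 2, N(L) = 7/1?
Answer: 359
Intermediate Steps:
N(L) = 7 (N(L) = 7*1 = 7)
G = 2 (G = 1*2 = 2)
N(-7)*51 + G = 7*51 + 2 = 357 + 2 = 359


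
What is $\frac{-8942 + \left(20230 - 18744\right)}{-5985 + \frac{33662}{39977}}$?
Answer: $\frac{298068512}{239228683} \approx 1.246$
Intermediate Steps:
$\frac{-8942 + \left(20230 - 18744\right)}{-5985 + \frac{33662}{39977}} = \frac{-8942 + 1486}{-5985 + 33662 \cdot \frac{1}{39977}} = - \frac{7456}{-5985 + \frac{33662}{39977}} = - \frac{7456}{- \frac{239228683}{39977}} = \left(-7456\right) \left(- \frac{39977}{239228683}\right) = \frac{298068512}{239228683}$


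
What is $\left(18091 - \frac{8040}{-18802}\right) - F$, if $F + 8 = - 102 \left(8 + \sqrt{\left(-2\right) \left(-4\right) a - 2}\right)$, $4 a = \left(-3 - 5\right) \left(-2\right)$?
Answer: $\frac{177823935}{9401} + 102 \sqrt{30} \approx 19474.0$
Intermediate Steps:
$a = 4$ ($a = \frac{\left(-3 - 5\right) \left(-2\right)}{4} = \frac{\left(-8\right) \left(-2\right)}{4} = \frac{1}{4} \cdot 16 = 4$)
$F = -824 - 102 \sqrt{30}$ ($F = -8 - 102 \left(8 + \sqrt{\left(-2\right) \left(-4\right) 4 - 2}\right) = -8 - 102 \left(8 + \sqrt{8 \cdot 4 - 2}\right) = -8 - 102 \left(8 + \sqrt{32 - 2}\right) = -8 - 102 \left(8 + \sqrt{30}\right) = -8 - \left(816 + 102 \sqrt{30}\right) = -824 - 102 \sqrt{30} \approx -1382.7$)
$\left(18091 - \frac{8040}{-18802}\right) - F = \left(18091 - \frac{8040}{-18802}\right) - \left(-824 - 102 \sqrt{30}\right) = \left(18091 - 8040 \left(- \frac{1}{18802}\right)\right) + \left(824 + 102 \sqrt{30}\right) = \left(18091 - - \frac{4020}{9401}\right) + \left(824 + 102 \sqrt{30}\right) = \left(18091 + \frac{4020}{9401}\right) + \left(824 + 102 \sqrt{30}\right) = \frac{170077511}{9401} + \left(824 + 102 \sqrt{30}\right) = \frac{177823935}{9401} + 102 \sqrt{30}$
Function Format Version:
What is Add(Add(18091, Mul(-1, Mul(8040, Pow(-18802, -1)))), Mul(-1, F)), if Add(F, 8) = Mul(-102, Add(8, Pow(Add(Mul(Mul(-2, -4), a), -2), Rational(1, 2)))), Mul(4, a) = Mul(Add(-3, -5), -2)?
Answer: Add(Rational(177823935, 9401), Mul(102, Pow(30, Rational(1, 2)))) ≈ 19474.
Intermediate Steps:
a = 4 (a = Mul(Rational(1, 4), Mul(Add(-3, -5), -2)) = Mul(Rational(1, 4), Mul(-8, -2)) = Mul(Rational(1, 4), 16) = 4)
F = Add(-824, Mul(-102, Pow(30, Rational(1, 2)))) (F = Add(-8, Mul(-102, Add(8, Pow(Add(Mul(Mul(-2, -4), 4), -2), Rational(1, 2))))) = Add(-8, Mul(-102, Add(8, Pow(Add(Mul(8, 4), -2), Rational(1, 2))))) = Add(-8, Mul(-102, Add(8, Pow(Add(32, -2), Rational(1, 2))))) = Add(-8, Mul(-102, Add(8, Pow(30, Rational(1, 2))))) = Add(-8, Add(-816, Mul(-102, Pow(30, Rational(1, 2))))) = Add(-824, Mul(-102, Pow(30, Rational(1, 2)))) ≈ -1382.7)
Add(Add(18091, Mul(-1, Mul(8040, Pow(-18802, -1)))), Mul(-1, F)) = Add(Add(18091, Mul(-1, Mul(8040, Pow(-18802, -1)))), Mul(-1, Add(-824, Mul(-102, Pow(30, Rational(1, 2)))))) = Add(Add(18091, Mul(-1, Mul(8040, Rational(-1, 18802)))), Add(824, Mul(102, Pow(30, Rational(1, 2))))) = Add(Add(18091, Mul(-1, Rational(-4020, 9401))), Add(824, Mul(102, Pow(30, Rational(1, 2))))) = Add(Add(18091, Rational(4020, 9401)), Add(824, Mul(102, Pow(30, Rational(1, 2))))) = Add(Rational(170077511, 9401), Add(824, Mul(102, Pow(30, Rational(1, 2))))) = Add(Rational(177823935, 9401), Mul(102, Pow(30, Rational(1, 2))))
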